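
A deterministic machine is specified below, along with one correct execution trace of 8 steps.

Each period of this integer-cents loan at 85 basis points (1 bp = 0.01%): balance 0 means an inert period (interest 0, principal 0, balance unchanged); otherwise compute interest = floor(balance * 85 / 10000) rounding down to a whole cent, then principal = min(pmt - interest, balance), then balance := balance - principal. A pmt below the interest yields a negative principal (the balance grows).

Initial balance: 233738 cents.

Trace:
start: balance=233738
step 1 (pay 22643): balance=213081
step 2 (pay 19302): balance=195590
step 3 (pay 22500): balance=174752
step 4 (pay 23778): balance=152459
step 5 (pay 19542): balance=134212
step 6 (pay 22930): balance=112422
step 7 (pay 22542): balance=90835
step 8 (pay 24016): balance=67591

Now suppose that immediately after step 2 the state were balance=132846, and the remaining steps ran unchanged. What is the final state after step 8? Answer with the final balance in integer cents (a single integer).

1578

state after step 2 := balance=132846
step 3 (pay 22500): balance=111475
step 4 (pay 23778): balance=88644
step 5 (pay 19542): balance=69855
step 6 (pay 22930): balance=47518
step 7 (pay 22542): balance=25379
step 8 (pay 24016): balance=1578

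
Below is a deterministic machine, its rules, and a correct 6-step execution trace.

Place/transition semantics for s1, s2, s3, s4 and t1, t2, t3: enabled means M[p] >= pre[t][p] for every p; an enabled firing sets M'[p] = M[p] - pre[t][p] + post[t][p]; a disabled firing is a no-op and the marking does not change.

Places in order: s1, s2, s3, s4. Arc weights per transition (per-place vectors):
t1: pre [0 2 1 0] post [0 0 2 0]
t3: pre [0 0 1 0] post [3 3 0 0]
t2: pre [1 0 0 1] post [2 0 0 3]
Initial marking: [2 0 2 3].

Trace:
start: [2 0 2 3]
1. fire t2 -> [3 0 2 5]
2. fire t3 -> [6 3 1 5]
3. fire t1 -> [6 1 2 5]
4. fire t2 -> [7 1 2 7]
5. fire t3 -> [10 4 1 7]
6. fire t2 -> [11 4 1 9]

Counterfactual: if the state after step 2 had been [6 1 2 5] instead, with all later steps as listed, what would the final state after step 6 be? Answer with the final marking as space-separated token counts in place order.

11 4 1 9

state after step 2 := [6 1 2 5]
3. fire t1 -> [6 1 2 5]
4. fire t2 -> [7 1 2 7]
5. fire t3 -> [10 4 1 7]
6. fire t2 -> [11 4 1 9]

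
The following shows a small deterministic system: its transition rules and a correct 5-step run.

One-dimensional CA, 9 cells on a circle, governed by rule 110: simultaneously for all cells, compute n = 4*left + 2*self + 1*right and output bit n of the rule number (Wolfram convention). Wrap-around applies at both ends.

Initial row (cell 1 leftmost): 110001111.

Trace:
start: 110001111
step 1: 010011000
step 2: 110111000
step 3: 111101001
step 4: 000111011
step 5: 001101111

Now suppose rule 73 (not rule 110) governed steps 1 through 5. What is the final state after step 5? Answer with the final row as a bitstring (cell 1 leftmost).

000100011

(re-executing steps 1..5 under rule 73; state before step 1: 110001111)
step 1: 010101000
step 2: 000000011
step 3: 011111011
step 4: 010001011
step 5: 000100011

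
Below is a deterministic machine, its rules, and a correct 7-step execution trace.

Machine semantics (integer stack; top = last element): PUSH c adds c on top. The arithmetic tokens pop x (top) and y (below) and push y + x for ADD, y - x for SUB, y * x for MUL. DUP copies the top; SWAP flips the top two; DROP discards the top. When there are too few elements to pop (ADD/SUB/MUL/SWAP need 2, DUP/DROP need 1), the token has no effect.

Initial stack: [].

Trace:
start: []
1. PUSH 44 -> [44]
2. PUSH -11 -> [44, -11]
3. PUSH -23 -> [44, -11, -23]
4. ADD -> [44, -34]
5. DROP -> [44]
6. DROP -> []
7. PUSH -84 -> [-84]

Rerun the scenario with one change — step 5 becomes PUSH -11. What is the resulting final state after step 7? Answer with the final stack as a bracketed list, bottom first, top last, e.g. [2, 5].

[44, -34, -84]

(re-executing from step 5 with the substitution; state before step 5: [44, -34])
5. PUSH -11 -> [44, -34, -11]
6. DROP -> [44, -34]
7. PUSH -84 -> [44, -34, -84]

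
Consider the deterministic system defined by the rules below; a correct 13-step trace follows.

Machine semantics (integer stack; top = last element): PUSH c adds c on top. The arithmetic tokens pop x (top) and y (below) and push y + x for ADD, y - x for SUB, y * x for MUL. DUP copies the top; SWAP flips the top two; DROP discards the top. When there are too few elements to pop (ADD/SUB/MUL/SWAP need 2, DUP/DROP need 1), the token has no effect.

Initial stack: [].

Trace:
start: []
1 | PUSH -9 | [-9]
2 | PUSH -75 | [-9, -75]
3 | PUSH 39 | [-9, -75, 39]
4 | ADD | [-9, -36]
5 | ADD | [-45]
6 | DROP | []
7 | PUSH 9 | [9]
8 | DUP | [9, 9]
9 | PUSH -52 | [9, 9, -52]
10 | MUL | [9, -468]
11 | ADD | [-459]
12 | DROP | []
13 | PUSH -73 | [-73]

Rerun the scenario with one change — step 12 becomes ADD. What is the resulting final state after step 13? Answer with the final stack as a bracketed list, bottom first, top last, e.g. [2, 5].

(re-executing from step 12 with the substitution; state before step 12: [-459])
12 | ADD | [-459]
13 | PUSH -73 | [-459, -73]

[-459, -73]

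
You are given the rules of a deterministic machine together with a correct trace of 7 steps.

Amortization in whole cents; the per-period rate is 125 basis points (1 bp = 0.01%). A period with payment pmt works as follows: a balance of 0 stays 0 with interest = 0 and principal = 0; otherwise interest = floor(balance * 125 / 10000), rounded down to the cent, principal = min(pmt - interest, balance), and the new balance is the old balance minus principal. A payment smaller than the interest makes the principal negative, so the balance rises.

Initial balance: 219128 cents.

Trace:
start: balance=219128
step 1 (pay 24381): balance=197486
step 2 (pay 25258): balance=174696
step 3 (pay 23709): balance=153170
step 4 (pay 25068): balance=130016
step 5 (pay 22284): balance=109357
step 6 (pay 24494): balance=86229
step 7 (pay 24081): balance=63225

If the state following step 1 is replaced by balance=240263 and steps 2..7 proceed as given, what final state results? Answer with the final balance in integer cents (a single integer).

109313

state after step 1 := balance=240263
step 2 (pay 25258): balance=218008
step 3 (pay 23709): balance=197024
step 4 (pay 25068): balance=174418
step 5 (pay 22284): balance=154314
step 6 (pay 24494): balance=131748
step 7 (pay 24081): balance=109313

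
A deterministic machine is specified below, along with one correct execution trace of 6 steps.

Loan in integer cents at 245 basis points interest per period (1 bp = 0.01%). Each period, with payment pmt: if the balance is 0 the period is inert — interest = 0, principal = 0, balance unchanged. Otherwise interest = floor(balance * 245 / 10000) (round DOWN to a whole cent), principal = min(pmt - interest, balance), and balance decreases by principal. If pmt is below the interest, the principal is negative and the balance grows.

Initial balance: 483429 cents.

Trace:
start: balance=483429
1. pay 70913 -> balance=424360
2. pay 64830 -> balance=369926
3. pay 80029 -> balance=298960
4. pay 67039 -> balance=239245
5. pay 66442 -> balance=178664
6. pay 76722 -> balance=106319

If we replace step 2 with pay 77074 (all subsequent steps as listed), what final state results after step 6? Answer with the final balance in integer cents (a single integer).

(re-executing from step 2 with the substitution; state before step 2: balance=424360)
2. pay 77074 -> balance=357682
3. pay 80029 -> balance=286416
4. pay 67039 -> balance=226394
5. pay 66442 -> balance=165498
6. pay 76722 -> balance=92830

92830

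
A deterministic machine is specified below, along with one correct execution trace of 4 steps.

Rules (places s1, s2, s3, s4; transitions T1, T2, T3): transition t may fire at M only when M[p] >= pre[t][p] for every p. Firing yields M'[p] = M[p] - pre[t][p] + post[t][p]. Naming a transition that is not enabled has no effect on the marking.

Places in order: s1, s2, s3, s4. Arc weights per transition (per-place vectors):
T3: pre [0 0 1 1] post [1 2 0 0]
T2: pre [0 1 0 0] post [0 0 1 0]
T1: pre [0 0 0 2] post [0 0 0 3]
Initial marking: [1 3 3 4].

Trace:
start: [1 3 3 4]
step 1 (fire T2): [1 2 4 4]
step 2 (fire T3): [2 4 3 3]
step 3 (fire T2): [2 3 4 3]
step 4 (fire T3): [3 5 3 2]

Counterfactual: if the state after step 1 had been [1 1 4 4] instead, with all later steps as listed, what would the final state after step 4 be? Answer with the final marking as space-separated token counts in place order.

state after step 1 := [1 1 4 4]
step 2 (fire T3): [2 3 3 3]
step 3 (fire T2): [2 2 4 3]
step 4 (fire T3): [3 4 3 2]

3 4 3 2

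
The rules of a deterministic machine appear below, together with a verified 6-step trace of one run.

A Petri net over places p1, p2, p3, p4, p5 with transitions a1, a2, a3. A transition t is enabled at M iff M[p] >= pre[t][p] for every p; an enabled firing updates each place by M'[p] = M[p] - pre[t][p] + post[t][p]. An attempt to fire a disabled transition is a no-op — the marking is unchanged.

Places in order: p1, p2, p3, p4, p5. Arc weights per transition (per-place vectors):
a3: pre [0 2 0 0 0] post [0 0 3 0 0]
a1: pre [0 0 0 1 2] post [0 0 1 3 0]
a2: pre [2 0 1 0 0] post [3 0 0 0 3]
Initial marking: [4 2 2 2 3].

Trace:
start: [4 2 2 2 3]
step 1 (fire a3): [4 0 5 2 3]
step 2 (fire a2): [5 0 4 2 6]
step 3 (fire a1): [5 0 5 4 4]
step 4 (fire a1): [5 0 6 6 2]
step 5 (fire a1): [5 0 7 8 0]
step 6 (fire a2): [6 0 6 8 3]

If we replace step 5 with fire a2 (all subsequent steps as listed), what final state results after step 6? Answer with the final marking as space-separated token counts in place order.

(re-executing from step 5 with the substitution; state before step 5: [5 0 6 6 2])
step 5 (fire a2): [6 0 5 6 5]
step 6 (fire a2): [7 0 4 6 8]

7 0 4 6 8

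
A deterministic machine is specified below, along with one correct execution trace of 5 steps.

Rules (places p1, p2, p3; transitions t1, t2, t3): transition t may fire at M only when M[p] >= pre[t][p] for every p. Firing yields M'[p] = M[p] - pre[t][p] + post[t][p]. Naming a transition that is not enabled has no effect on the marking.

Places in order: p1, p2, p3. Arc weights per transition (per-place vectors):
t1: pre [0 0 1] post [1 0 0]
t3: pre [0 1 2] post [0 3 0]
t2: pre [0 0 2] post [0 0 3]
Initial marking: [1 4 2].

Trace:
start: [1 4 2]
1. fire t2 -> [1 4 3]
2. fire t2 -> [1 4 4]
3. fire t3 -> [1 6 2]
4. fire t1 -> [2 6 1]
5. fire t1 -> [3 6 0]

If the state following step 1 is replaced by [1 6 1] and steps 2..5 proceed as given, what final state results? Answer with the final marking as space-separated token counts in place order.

state after step 1 := [1 6 1]
2. fire t2 -> [1 6 1]
3. fire t3 -> [1 6 1]
4. fire t1 -> [2 6 0]
5. fire t1 -> [2 6 0]

2 6 0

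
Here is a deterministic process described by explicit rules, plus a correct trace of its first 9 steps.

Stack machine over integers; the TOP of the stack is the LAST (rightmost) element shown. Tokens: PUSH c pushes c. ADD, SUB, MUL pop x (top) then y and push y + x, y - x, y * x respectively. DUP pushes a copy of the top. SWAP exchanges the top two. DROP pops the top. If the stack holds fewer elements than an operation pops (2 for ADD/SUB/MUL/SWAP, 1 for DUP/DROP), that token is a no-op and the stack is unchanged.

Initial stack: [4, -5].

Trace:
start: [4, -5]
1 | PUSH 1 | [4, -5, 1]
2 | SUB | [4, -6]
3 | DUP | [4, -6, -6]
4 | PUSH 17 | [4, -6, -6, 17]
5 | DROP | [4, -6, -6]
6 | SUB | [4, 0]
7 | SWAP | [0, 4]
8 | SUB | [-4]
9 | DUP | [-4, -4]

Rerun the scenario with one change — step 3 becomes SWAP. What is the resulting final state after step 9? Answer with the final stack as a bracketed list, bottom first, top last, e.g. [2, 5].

[-10, -10]

(re-executing from step 3 with the substitution; state before step 3: [4, -6])
3 | SWAP | [-6, 4]
4 | PUSH 17 | [-6, 4, 17]
5 | DROP | [-6, 4]
6 | SUB | [-10]
7 | SWAP | [-10]
8 | SUB | [-10]
9 | DUP | [-10, -10]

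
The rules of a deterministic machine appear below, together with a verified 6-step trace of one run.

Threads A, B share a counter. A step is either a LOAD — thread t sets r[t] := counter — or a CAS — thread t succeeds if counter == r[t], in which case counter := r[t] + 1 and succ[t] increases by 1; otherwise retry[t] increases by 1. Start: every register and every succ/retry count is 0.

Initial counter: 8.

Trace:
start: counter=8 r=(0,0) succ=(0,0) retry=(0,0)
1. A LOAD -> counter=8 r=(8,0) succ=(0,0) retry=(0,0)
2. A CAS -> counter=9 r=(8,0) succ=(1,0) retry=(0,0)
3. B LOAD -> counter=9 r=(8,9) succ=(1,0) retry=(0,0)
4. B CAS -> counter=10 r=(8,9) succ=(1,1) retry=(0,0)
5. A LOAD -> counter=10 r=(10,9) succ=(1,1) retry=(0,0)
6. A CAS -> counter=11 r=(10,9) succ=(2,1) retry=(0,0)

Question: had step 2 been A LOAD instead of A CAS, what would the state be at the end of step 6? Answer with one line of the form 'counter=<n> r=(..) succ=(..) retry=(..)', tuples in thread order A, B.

counter=10 r=(9,8) succ=(1,1) retry=(0,0)

(re-executing from step 2 with the substitution; state before step 2: counter=8 r=(8,0) succ=(0,0) retry=(0,0))
2. A LOAD -> counter=8 r=(8,0) succ=(0,0) retry=(0,0)
3. B LOAD -> counter=8 r=(8,8) succ=(0,0) retry=(0,0)
4. B CAS -> counter=9 r=(8,8) succ=(0,1) retry=(0,0)
5. A LOAD -> counter=9 r=(9,8) succ=(0,1) retry=(0,0)
6. A CAS -> counter=10 r=(9,8) succ=(1,1) retry=(0,0)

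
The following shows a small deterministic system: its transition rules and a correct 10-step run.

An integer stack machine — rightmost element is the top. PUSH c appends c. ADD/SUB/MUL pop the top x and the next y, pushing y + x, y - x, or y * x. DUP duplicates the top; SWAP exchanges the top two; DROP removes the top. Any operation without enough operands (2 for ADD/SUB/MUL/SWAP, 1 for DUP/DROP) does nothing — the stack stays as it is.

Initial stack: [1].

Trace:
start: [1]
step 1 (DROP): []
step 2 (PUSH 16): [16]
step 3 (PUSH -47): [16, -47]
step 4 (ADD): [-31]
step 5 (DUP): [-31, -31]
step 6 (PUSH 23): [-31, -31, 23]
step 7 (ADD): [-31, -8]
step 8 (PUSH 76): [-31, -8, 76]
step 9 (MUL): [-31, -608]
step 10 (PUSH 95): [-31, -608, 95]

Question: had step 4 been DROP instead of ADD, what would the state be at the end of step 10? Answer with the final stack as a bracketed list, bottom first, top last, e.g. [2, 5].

[16, 2964, 95]

(re-executing from step 4 with the substitution; state before step 4: [16, -47])
step 4 (DROP): [16]
step 5 (DUP): [16, 16]
step 6 (PUSH 23): [16, 16, 23]
step 7 (ADD): [16, 39]
step 8 (PUSH 76): [16, 39, 76]
step 9 (MUL): [16, 2964]
step 10 (PUSH 95): [16, 2964, 95]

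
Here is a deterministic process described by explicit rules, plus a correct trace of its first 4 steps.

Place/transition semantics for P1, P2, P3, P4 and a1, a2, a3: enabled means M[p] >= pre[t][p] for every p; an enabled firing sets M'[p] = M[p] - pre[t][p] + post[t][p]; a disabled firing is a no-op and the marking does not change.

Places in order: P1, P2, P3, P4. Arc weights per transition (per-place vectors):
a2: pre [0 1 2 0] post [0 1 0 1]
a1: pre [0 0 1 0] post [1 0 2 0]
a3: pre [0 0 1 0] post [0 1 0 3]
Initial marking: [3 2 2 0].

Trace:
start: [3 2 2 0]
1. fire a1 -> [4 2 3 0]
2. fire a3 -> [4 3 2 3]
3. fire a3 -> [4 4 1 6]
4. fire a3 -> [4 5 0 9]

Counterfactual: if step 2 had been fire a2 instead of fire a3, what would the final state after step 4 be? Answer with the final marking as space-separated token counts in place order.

4 3 0 4

(re-executing from step 2 with the substitution; state before step 2: [4 2 3 0])
2. fire a2 -> [4 2 1 1]
3. fire a3 -> [4 3 0 4]
4. fire a3 -> [4 3 0 4]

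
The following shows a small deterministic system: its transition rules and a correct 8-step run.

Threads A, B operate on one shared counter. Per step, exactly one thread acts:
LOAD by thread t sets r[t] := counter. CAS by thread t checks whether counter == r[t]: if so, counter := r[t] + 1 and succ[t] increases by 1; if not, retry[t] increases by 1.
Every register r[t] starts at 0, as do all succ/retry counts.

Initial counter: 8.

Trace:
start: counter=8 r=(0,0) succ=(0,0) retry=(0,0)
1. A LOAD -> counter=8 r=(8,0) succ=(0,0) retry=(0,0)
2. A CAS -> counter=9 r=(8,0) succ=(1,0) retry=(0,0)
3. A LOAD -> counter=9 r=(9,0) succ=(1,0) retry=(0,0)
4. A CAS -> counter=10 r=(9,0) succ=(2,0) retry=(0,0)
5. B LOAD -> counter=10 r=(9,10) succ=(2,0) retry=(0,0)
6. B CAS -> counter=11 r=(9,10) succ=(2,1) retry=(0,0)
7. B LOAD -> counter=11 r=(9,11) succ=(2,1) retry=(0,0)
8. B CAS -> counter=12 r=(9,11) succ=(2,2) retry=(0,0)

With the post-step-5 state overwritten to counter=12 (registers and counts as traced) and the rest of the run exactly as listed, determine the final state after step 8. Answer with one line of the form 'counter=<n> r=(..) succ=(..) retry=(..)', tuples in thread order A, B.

counter=13 r=(9,12) succ=(2,1) retry=(0,1)

state after step 5 := counter=12 r=(9,10) succ=(2,0) retry=(0,0)
6. B CAS -> counter=12 r=(9,10) succ=(2,0) retry=(0,1)
7. B LOAD -> counter=12 r=(9,12) succ=(2,0) retry=(0,1)
8. B CAS -> counter=13 r=(9,12) succ=(2,1) retry=(0,1)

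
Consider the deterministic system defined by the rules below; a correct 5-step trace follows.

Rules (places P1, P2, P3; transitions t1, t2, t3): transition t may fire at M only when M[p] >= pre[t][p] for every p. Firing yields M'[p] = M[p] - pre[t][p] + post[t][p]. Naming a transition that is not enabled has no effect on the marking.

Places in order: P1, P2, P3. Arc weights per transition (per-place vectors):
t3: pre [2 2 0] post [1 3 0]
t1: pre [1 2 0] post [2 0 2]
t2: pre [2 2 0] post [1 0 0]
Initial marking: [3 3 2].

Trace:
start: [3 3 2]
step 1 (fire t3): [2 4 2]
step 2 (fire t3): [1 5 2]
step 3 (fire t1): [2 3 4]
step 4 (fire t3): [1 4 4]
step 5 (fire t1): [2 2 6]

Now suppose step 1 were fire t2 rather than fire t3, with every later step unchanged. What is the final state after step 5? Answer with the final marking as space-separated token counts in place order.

2 1 2

(re-executing from step 1 with the substitution; state before step 1: [3 3 2])
step 1 (fire t2): [2 1 2]
step 2 (fire t3): [2 1 2]
step 3 (fire t1): [2 1 2]
step 4 (fire t3): [2 1 2]
step 5 (fire t1): [2 1 2]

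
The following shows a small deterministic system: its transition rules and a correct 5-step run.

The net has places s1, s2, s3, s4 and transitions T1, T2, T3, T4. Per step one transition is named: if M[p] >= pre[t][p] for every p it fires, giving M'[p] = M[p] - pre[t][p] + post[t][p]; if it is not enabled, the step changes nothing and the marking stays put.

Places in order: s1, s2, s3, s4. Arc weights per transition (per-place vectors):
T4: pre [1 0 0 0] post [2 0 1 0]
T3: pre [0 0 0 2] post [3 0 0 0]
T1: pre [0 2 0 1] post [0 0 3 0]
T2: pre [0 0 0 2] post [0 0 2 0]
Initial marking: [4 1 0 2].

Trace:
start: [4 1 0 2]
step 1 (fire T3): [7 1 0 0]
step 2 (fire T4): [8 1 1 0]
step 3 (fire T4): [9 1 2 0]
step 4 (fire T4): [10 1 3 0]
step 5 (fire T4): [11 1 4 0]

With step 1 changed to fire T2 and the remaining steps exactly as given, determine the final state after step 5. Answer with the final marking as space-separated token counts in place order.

8 1 6 0

(re-executing from step 1 with the substitution; state before step 1: [4 1 0 2])
step 1 (fire T2): [4 1 2 0]
step 2 (fire T4): [5 1 3 0]
step 3 (fire T4): [6 1 4 0]
step 4 (fire T4): [7 1 5 0]
step 5 (fire T4): [8 1 6 0]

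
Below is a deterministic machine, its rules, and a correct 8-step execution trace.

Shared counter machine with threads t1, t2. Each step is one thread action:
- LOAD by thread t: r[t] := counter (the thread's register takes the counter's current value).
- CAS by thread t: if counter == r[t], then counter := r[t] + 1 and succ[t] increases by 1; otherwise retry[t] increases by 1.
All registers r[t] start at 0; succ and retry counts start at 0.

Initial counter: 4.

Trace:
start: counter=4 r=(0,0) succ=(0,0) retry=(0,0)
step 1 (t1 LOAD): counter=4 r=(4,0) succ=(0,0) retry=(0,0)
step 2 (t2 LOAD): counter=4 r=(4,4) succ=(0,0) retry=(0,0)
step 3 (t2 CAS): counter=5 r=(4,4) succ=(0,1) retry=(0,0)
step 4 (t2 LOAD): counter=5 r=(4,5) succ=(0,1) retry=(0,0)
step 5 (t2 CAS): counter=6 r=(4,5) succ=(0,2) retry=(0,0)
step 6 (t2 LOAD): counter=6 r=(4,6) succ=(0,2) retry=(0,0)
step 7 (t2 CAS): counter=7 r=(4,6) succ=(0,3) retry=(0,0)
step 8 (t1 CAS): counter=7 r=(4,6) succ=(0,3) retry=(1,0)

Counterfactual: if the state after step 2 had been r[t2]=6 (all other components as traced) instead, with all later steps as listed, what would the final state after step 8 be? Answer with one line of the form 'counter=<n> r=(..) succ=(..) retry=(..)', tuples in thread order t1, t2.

counter=6 r=(4,5) succ=(0,2) retry=(1,1)

state after step 2 := counter=4 r=(4,6) succ=(0,0) retry=(0,0)
step 3 (t2 CAS): counter=4 r=(4,6) succ=(0,0) retry=(0,1)
step 4 (t2 LOAD): counter=4 r=(4,4) succ=(0,0) retry=(0,1)
step 5 (t2 CAS): counter=5 r=(4,4) succ=(0,1) retry=(0,1)
step 6 (t2 LOAD): counter=5 r=(4,5) succ=(0,1) retry=(0,1)
step 7 (t2 CAS): counter=6 r=(4,5) succ=(0,2) retry=(0,1)
step 8 (t1 CAS): counter=6 r=(4,5) succ=(0,2) retry=(1,1)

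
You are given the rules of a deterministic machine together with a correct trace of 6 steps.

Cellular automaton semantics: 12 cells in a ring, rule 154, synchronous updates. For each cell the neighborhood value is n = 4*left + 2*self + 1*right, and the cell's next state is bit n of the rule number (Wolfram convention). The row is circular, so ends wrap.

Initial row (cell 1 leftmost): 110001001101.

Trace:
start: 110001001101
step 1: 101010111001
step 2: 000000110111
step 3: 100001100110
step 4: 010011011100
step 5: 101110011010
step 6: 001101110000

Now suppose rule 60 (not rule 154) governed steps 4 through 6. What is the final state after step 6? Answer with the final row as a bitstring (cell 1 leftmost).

(re-executing steps 4..6 under rule 60; state before step 4: 100001100110)
step 4: 110001010101
step 5: 001001111111
step 6: 101101000000

101101000000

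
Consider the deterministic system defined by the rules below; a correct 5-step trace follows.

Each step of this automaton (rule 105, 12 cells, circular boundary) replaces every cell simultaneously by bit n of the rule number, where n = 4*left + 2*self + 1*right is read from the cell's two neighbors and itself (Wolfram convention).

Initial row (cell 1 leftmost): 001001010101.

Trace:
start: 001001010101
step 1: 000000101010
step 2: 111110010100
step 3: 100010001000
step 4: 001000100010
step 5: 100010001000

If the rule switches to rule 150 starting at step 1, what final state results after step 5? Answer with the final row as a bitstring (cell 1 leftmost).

011101110111

(re-executing steps 1..5 under rule 150; state before step 1: 001001010101)
step 1: 111111010101
step 2: 111110010100
step 3: 011101110111
step 4: 001000100010
step 5: 011101110111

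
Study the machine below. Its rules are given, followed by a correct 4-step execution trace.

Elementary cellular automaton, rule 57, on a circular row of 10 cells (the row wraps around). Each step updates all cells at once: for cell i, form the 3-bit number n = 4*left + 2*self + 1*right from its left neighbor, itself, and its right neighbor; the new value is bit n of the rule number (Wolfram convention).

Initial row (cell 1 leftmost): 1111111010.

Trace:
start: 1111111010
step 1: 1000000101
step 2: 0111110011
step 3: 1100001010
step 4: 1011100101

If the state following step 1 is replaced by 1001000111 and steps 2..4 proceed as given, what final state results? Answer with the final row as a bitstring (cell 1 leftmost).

1001010110

state after step 1 := 1001000111
step 2: 0100110100
step 3: 0010101011
step 4: 1001010110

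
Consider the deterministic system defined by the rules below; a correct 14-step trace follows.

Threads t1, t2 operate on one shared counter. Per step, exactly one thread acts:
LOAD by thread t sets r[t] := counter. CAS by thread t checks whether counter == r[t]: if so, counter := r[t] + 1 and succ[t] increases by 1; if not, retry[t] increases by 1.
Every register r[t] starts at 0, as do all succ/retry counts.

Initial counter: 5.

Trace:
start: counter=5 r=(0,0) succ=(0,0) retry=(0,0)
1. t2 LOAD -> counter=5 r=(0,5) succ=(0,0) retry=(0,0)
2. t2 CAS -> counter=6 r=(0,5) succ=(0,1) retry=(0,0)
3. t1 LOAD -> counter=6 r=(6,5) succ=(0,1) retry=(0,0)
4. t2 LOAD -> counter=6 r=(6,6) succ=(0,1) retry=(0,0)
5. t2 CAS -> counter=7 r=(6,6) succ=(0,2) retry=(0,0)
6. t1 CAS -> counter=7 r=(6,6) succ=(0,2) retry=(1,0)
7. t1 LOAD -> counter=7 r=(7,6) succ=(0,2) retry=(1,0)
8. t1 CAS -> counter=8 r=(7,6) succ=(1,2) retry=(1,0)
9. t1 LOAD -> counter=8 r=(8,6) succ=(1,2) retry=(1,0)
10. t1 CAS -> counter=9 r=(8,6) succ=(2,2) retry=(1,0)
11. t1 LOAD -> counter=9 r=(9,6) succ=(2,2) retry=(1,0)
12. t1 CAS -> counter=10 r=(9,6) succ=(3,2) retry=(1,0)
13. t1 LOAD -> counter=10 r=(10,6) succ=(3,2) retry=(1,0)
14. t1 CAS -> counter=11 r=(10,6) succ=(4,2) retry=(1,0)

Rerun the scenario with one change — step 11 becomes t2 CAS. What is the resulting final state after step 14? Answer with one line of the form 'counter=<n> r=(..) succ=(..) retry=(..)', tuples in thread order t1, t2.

(re-executing from step 11 with the substitution; state before step 11: counter=9 r=(8,6) succ=(2,2) retry=(1,0))
11. t2 CAS -> counter=9 r=(8,6) succ=(2,2) retry=(1,1)
12. t1 CAS -> counter=9 r=(8,6) succ=(2,2) retry=(2,1)
13. t1 LOAD -> counter=9 r=(9,6) succ=(2,2) retry=(2,1)
14. t1 CAS -> counter=10 r=(9,6) succ=(3,2) retry=(2,1)

counter=10 r=(9,6) succ=(3,2) retry=(2,1)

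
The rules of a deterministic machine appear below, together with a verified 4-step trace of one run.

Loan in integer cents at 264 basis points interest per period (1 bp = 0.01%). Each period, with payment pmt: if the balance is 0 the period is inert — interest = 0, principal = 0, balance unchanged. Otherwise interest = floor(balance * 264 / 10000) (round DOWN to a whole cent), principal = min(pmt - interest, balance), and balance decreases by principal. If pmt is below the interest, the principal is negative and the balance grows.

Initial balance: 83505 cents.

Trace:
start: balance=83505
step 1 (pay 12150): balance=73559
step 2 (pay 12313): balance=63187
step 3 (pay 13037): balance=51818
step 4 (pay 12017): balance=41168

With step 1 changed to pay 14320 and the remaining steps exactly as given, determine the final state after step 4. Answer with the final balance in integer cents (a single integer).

38822

(re-executing from step 1 with the substitution; state before step 1: balance=83505)
step 1 (pay 14320): balance=71389
step 2 (pay 12313): balance=60960
step 3 (pay 13037): balance=49532
step 4 (pay 12017): balance=38822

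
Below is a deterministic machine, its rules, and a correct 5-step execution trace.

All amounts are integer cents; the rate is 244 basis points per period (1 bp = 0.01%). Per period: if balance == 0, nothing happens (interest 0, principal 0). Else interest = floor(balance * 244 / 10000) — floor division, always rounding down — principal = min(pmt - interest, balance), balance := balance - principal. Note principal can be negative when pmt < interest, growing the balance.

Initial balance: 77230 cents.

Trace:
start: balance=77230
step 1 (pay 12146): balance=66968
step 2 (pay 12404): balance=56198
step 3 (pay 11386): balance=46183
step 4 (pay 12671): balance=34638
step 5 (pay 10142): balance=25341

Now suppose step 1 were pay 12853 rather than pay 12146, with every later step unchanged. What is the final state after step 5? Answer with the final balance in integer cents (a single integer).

24561

(re-executing from step 1 with the substitution; state before step 1: balance=77230)
step 1 (pay 12853): balance=66261
step 2 (pay 12404): balance=55473
step 3 (pay 11386): balance=45440
step 4 (pay 12671): balance=33877
step 5 (pay 10142): balance=24561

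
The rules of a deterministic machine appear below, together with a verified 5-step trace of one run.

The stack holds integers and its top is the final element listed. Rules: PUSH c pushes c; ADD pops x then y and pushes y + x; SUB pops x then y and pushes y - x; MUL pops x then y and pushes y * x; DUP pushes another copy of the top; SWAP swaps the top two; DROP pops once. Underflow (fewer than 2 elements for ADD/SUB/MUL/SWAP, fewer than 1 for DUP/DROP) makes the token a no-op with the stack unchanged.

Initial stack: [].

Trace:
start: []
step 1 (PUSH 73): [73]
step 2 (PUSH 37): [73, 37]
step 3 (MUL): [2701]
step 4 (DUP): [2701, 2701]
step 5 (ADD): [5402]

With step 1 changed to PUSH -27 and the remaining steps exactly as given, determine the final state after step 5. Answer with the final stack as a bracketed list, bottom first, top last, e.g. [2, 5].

(re-executing from step 1 with the substitution; state before step 1: [])
step 1 (PUSH -27): [-27]
step 2 (PUSH 37): [-27, 37]
step 3 (MUL): [-999]
step 4 (DUP): [-999, -999]
step 5 (ADD): [-1998]

[-1998]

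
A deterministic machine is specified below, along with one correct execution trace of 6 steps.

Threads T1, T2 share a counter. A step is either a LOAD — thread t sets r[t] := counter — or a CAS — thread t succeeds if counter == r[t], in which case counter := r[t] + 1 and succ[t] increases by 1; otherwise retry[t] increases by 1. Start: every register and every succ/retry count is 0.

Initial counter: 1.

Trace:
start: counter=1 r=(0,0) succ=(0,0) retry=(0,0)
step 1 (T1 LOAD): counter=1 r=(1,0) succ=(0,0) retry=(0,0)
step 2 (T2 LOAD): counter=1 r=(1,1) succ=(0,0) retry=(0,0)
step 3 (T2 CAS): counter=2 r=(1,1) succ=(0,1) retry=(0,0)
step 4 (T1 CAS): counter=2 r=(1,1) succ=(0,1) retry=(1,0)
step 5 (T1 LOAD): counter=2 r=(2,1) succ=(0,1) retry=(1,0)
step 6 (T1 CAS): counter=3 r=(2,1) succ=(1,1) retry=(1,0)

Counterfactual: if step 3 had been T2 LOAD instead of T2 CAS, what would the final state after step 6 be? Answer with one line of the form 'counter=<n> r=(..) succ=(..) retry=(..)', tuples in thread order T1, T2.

counter=3 r=(2,1) succ=(2,0) retry=(0,0)

(re-executing from step 3 with the substitution; state before step 3: counter=1 r=(1,1) succ=(0,0) retry=(0,0))
step 3 (T2 LOAD): counter=1 r=(1,1) succ=(0,0) retry=(0,0)
step 4 (T1 CAS): counter=2 r=(1,1) succ=(1,0) retry=(0,0)
step 5 (T1 LOAD): counter=2 r=(2,1) succ=(1,0) retry=(0,0)
step 6 (T1 CAS): counter=3 r=(2,1) succ=(2,0) retry=(0,0)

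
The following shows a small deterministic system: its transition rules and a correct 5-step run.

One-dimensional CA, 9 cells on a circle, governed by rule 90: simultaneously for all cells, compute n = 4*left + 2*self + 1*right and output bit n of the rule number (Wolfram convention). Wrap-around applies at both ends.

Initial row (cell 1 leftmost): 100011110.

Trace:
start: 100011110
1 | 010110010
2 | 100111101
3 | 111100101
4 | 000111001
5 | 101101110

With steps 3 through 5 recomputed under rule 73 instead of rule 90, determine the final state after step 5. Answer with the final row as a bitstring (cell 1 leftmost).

101111101

(re-executing steps 3..5 under rule 73; state before step 3: 100111101)
3 | 100100101
4 | 100000001
5 | 101111101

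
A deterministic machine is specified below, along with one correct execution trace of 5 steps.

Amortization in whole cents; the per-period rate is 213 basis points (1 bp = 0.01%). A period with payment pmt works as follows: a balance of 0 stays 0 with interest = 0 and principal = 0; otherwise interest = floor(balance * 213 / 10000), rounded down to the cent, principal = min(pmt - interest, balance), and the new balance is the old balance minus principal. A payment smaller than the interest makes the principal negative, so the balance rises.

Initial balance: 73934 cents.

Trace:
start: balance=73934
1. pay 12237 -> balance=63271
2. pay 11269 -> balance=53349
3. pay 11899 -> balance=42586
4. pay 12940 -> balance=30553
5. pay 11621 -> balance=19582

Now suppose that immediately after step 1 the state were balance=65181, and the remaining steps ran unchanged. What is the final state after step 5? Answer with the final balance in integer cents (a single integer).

21660

state after step 1 := balance=65181
2. pay 11269 -> balance=55300
3. pay 11899 -> balance=44578
4. pay 12940 -> balance=32587
5. pay 11621 -> balance=21660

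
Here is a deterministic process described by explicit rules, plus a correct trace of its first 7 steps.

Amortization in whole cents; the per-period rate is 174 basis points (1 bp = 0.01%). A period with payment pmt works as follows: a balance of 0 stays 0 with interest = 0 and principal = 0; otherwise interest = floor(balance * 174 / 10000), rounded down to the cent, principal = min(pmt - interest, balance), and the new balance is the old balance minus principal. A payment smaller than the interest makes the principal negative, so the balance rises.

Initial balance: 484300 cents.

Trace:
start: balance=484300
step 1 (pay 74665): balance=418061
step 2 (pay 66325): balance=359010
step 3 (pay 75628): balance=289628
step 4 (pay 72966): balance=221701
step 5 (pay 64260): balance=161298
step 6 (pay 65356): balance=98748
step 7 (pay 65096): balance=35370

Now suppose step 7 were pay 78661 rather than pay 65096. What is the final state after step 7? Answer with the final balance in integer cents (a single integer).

(re-executing from step 7 with the substitution; state before step 7: balance=98748)
step 7 (pay 78661): balance=21805

21805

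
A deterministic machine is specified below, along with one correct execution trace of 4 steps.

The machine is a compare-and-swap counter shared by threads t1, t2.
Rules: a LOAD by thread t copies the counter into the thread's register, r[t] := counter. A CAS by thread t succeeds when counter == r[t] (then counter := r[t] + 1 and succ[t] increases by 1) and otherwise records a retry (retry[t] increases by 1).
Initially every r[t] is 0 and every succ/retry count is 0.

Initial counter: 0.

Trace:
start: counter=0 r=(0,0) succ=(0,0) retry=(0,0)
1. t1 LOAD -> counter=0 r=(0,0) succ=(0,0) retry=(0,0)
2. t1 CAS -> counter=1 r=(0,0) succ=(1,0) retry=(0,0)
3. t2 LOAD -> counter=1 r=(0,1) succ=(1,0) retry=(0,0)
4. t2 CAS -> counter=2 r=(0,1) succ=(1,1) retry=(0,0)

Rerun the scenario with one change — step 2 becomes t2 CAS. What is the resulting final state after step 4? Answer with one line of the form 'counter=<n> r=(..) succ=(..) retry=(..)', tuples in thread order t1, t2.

counter=2 r=(0,1) succ=(0,2) retry=(0,0)

(re-executing from step 2 with the substitution; state before step 2: counter=0 r=(0,0) succ=(0,0) retry=(0,0))
2. t2 CAS -> counter=1 r=(0,0) succ=(0,1) retry=(0,0)
3. t2 LOAD -> counter=1 r=(0,1) succ=(0,1) retry=(0,0)
4. t2 CAS -> counter=2 r=(0,1) succ=(0,2) retry=(0,0)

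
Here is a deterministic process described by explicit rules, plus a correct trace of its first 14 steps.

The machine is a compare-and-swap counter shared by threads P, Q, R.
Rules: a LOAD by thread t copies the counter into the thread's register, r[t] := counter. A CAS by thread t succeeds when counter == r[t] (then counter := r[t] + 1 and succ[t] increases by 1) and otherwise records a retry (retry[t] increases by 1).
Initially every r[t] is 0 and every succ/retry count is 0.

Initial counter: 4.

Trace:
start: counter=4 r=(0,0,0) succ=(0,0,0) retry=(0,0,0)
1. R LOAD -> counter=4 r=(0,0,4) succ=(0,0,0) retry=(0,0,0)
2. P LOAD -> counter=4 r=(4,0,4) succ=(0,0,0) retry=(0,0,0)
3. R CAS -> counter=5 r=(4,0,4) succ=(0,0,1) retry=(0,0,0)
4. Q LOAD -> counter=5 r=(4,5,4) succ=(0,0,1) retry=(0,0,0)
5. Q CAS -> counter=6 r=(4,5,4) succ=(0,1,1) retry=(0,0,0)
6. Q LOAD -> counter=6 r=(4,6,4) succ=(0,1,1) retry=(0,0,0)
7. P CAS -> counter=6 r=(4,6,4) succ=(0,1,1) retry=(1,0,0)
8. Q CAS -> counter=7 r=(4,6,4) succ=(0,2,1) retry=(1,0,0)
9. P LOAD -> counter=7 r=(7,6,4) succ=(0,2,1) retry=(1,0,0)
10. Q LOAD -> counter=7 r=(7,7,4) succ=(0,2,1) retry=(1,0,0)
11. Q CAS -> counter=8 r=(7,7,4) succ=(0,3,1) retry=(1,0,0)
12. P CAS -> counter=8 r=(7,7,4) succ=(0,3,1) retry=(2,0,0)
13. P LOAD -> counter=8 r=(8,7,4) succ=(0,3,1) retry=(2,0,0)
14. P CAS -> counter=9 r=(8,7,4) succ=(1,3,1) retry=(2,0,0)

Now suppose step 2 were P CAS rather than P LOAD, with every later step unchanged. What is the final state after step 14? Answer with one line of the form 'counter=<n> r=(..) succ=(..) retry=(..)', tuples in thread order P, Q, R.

counter=9 r=(8,7,4) succ=(1,3,1) retry=(3,0,0)

(re-executing from step 2 with the substitution; state before step 2: counter=4 r=(0,0,4) succ=(0,0,0) retry=(0,0,0))
2. P CAS -> counter=4 r=(0,0,4) succ=(0,0,0) retry=(1,0,0)
3. R CAS -> counter=5 r=(0,0,4) succ=(0,0,1) retry=(1,0,0)
4. Q LOAD -> counter=5 r=(0,5,4) succ=(0,0,1) retry=(1,0,0)
5. Q CAS -> counter=6 r=(0,5,4) succ=(0,1,1) retry=(1,0,0)
6. Q LOAD -> counter=6 r=(0,6,4) succ=(0,1,1) retry=(1,0,0)
7. P CAS -> counter=6 r=(0,6,4) succ=(0,1,1) retry=(2,0,0)
8. Q CAS -> counter=7 r=(0,6,4) succ=(0,2,1) retry=(2,0,0)
9. P LOAD -> counter=7 r=(7,6,4) succ=(0,2,1) retry=(2,0,0)
10. Q LOAD -> counter=7 r=(7,7,4) succ=(0,2,1) retry=(2,0,0)
11. Q CAS -> counter=8 r=(7,7,4) succ=(0,3,1) retry=(2,0,0)
12. P CAS -> counter=8 r=(7,7,4) succ=(0,3,1) retry=(3,0,0)
13. P LOAD -> counter=8 r=(8,7,4) succ=(0,3,1) retry=(3,0,0)
14. P CAS -> counter=9 r=(8,7,4) succ=(1,3,1) retry=(3,0,0)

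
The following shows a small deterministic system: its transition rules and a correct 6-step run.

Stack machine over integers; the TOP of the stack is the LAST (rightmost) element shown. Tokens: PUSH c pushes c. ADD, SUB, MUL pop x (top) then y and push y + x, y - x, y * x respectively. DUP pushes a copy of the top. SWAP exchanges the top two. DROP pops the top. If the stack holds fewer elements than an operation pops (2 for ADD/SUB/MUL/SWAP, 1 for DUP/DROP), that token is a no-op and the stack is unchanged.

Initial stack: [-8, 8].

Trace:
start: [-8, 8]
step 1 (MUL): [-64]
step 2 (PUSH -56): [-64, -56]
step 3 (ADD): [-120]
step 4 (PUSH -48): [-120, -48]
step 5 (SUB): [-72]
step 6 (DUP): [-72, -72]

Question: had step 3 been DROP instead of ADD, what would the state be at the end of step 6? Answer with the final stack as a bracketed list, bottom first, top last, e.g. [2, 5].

(re-executing from step 3 with the substitution; state before step 3: [-64, -56])
step 3 (DROP): [-64]
step 4 (PUSH -48): [-64, -48]
step 5 (SUB): [-16]
step 6 (DUP): [-16, -16]

[-16, -16]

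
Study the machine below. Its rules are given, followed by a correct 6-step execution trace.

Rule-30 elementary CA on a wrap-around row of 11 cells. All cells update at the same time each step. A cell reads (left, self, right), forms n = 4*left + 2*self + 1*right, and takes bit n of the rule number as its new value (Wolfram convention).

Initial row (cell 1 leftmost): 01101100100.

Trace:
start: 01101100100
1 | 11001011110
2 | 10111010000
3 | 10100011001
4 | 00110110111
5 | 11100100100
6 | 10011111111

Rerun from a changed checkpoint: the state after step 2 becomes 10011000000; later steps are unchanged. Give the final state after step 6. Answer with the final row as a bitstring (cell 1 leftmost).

11011001000

state after step 2 := 10011000000
3 | 11110100001
4 | 00000110011
5 | 10001101110
6 | 11011001000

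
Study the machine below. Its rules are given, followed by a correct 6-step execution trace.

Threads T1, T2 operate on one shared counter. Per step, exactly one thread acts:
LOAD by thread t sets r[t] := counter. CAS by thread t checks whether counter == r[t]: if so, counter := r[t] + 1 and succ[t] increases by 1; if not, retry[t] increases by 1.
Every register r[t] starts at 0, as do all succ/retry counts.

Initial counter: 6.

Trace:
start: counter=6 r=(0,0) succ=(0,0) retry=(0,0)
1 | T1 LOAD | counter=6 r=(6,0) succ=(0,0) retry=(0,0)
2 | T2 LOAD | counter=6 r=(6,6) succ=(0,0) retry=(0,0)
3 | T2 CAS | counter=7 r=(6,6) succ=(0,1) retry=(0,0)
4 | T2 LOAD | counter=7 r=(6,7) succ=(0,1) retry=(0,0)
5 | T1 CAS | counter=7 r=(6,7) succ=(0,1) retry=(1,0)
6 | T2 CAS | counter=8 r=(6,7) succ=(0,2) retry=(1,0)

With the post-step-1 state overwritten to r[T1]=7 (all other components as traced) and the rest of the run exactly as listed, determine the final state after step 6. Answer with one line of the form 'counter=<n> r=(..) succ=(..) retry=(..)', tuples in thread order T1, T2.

counter=8 r=(7,7) succ=(1,1) retry=(0,1)

state after step 1 := counter=6 r=(7,0) succ=(0,0) retry=(0,0)
2 | T2 LOAD | counter=6 r=(7,6) succ=(0,0) retry=(0,0)
3 | T2 CAS | counter=7 r=(7,6) succ=(0,1) retry=(0,0)
4 | T2 LOAD | counter=7 r=(7,7) succ=(0,1) retry=(0,0)
5 | T1 CAS | counter=8 r=(7,7) succ=(1,1) retry=(0,0)
6 | T2 CAS | counter=8 r=(7,7) succ=(1,1) retry=(0,1)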